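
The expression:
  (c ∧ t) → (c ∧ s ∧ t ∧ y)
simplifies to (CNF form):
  (s ∨ ¬c ∨ ¬t) ∧ (y ∨ ¬c ∨ ¬t)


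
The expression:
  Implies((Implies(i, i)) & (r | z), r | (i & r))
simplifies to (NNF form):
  r | ~z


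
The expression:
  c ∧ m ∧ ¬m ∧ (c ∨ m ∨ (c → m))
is never true.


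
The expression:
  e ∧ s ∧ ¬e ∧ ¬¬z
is never true.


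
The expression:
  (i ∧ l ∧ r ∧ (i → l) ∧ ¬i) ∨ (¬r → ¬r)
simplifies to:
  True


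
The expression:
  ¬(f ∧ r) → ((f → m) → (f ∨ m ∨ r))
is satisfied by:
  {r: True, m: True, f: True}
  {r: True, m: True, f: False}
  {r: True, f: True, m: False}
  {r: True, f: False, m: False}
  {m: True, f: True, r: False}
  {m: True, f: False, r: False}
  {f: True, m: False, r: False}


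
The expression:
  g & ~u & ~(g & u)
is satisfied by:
  {g: True, u: False}


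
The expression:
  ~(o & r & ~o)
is always true.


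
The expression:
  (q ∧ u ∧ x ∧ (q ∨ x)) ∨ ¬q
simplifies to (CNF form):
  (u ∨ ¬q) ∧ (x ∨ ¬q)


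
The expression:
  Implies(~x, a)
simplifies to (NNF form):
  a | x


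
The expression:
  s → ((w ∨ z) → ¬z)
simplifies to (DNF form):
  ¬s ∨ ¬z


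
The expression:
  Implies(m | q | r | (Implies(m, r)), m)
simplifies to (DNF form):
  m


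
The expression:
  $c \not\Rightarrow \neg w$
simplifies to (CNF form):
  $c \wedge w$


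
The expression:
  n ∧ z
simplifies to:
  n ∧ z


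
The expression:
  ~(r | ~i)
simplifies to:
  i & ~r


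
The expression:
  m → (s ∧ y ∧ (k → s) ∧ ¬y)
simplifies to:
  ¬m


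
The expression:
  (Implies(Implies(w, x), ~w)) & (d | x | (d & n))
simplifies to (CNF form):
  (d | x) & (d | ~w) & (x | ~x) & (~w | ~x)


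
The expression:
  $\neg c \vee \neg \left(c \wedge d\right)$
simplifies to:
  $\neg c \vee \neg d$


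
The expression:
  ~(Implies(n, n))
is never true.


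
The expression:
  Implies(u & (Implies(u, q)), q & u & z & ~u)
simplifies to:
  ~q | ~u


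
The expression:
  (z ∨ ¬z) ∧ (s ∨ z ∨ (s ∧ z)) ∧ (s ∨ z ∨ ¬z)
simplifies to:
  s ∨ z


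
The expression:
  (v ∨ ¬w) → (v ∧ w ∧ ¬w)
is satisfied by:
  {w: True, v: False}


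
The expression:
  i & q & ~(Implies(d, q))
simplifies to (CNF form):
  False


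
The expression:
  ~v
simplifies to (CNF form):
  ~v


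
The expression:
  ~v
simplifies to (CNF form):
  ~v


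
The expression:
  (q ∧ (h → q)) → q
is always true.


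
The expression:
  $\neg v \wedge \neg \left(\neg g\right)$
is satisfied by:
  {g: True, v: False}


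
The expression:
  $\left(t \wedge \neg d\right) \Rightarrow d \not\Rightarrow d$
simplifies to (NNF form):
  $d \vee \neg t$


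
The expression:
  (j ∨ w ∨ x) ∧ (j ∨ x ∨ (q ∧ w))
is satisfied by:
  {x: True, w: True, j: True, q: True}
  {x: True, w: True, j: True, q: False}
  {x: True, j: True, q: True, w: False}
  {x: True, j: True, q: False, w: False}
  {x: True, w: True, q: True, j: False}
  {x: True, w: True, q: False, j: False}
  {x: True, q: True, j: False, w: False}
  {x: True, q: False, j: False, w: False}
  {w: True, j: True, q: True, x: False}
  {w: True, j: True, q: False, x: False}
  {j: True, q: True, x: False, w: False}
  {j: True, x: False, q: False, w: False}
  {w: True, q: True, x: False, j: False}


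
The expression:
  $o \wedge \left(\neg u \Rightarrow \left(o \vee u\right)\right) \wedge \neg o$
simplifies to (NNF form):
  $\text{False}$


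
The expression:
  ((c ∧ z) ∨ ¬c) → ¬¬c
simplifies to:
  c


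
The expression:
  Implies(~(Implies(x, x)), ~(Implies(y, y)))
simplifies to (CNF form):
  True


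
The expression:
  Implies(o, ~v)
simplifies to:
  ~o | ~v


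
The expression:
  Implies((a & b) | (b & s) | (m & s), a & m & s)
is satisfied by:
  {a: False, s: False, b: False, m: False}
  {m: True, a: False, s: False, b: False}
  {a: True, m: False, s: False, b: False}
  {m: True, a: True, s: False, b: False}
  {b: True, m: False, a: False, s: False}
  {b: True, m: True, a: False, s: False}
  {s: True, b: False, a: False, m: False}
  {s: True, a: True, b: False, m: False}
  {m: True, s: True, a: True, b: False}
  {m: True, s: True, b: True, a: True}


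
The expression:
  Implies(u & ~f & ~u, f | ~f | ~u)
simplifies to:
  True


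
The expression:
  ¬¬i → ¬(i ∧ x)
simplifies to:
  ¬i ∨ ¬x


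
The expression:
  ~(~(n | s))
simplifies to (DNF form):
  n | s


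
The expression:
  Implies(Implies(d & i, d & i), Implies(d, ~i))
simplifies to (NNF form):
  ~d | ~i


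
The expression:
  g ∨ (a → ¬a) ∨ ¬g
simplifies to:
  True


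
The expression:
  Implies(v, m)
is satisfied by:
  {m: True, v: False}
  {v: False, m: False}
  {v: True, m: True}


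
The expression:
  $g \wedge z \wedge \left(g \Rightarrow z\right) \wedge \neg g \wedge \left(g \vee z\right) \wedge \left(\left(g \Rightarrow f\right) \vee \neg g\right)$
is never true.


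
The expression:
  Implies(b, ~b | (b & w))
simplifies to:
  w | ~b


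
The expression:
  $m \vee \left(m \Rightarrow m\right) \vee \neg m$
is always true.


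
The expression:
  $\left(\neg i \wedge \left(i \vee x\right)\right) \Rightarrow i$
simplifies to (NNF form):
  $i \vee \neg x$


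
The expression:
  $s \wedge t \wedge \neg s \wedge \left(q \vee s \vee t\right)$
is never true.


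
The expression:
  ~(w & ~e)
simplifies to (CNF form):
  e | ~w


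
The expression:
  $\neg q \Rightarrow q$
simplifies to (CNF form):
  $q$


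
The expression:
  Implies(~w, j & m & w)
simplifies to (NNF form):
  w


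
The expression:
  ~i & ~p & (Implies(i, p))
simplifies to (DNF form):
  ~i & ~p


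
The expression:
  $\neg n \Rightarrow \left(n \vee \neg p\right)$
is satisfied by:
  {n: True, p: False}
  {p: False, n: False}
  {p: True, n: True}


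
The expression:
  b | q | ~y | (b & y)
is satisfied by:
  {b: True, q: True, y: False}
  {b: True, q: False, y: False}
  {q: True, b: False, y: False}
  {b: False, q: False, y: False}
  {b: True, y: True, q: True}
  {b: True, y: True, q: False}
  {y: True, q: True, b: False}


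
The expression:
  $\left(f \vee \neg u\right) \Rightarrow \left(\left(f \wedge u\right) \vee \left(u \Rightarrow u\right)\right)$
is always true.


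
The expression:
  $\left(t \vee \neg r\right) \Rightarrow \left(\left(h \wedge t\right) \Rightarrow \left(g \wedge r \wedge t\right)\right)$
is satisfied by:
  {g: True, r: True, h: False, t: False}
  {g: True, r: False, h: False, t: False}
  {r: True, g: False, h: False, t: False}
  {g: False, r: False, h: False, t: False}
  {g: True, t: True, r: True, h: False}
  {g: True, t: True, r: False, h: False}
  {t: True, r: True, g: False, h: False}
  {t: True, g: False, r: False, h: False}
  {g: True, h: True, r: True, t: False}
  {g: True, h: True, r: False, t: False}
  {h: True, r: True, g: False, t: False}
  {h: True, g: False, r: False, t: False}
  {g: True, t: True, h: True, r: True}


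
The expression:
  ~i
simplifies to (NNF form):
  ~i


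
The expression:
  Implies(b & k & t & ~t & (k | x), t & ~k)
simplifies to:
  True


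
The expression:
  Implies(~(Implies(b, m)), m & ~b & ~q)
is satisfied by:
  {m: True, b: False}
  {b: False, m: False}
  {b: True, m: True}


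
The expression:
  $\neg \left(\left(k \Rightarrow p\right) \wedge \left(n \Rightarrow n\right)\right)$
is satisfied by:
  {k: True, p: False}


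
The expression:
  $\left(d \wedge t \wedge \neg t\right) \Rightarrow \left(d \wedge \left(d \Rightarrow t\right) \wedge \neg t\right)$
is always true.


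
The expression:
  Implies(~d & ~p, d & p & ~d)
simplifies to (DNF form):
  d | p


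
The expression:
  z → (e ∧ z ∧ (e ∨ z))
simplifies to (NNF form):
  e ∨ ¬z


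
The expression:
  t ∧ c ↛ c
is never true.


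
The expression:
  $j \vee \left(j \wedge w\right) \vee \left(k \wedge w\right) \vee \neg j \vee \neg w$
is always true.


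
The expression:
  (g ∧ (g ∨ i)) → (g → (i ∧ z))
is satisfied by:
  {i: True, z: True, g: False}
  {i: True, z: False, g: False}
  {z: True, i: False, g: False}
  {i: False, z: False, g: False}
  {i: True, g: True, z: True}


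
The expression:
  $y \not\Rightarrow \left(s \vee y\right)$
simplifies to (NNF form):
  $\text{False}$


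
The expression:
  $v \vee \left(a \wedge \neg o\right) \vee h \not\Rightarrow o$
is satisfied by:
  {a: True, v: True, h: True, o: False}
  {a: True, v: True, o: False, h: False}
  {v: True, h: True, o: False, a: False}
  {v: True, o: False, h: False, a: False}
  {v: True, a: True, o: True, h: True}
  {v: True, a: True, o: True, h: False}
  {v: True, o: True, h: True, a: False}
  {v: True, o: True, h: False, a: False}
  {h: True, a: True, o: False, v: False}
  {a: True, o: False, h: False, v: False}
  {h: True, a: False, o: False, v: False}


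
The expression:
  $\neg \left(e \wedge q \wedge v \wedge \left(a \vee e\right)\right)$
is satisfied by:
  {v: False, q: False, e: False}
  {e: True, v: False, q: False}
  {q: True, v: False, e: False}
  {e: True, q: True, v: False}
  {v: True, e: False, q: False}
  {e: True, v: True, q: False}
  {q: True, v: True, e: False}


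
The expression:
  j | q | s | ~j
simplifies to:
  True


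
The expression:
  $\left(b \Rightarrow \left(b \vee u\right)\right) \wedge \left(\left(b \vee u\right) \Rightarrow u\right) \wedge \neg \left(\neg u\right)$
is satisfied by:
  {u: True}


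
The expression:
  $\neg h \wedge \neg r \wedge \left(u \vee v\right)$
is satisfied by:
  {v: True, u: True, r: False, h: False}
  {v: True, r: False, h: False, u: False}
  {u: True, r: False, h: False, v: False}


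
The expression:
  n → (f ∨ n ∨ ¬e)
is always true.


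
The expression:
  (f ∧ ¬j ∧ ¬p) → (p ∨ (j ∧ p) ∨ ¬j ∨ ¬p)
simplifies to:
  True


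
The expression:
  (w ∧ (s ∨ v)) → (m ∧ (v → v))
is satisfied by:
  {m: True, v: False, s: False, w: False}
  {m: True, s: True, v: False, w: False}
  {m: True, v: True, s: False, w: False}
  {m: True, s: True, v: True, w: False}
  {m: False, v: False, s: False, w: False}
  {s: True, m: False, v: False, w: False}
  {v: True, m: False, s: False, w: False}
  {s: True, v: True, m: False, w: False}
  {w: True, m: True, v: False, s: False}
  {w: True, s: True, m: True, v: False}
  {w: True, m: True, v: True, s: False}
  {w: True, s: True, m: True, v: True}
  {w: True, m: False, v: False, s: False}


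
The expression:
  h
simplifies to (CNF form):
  h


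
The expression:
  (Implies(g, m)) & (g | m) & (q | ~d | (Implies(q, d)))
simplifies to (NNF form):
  m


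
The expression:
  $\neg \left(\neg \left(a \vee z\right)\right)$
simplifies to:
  $a \vee z$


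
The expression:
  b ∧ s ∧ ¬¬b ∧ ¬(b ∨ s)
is never true.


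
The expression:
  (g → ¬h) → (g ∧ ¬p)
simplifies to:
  g ∧ (h ∨ ¬p)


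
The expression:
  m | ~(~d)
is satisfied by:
  {d: True, m: True}
  {d: True, m: False}
  {m: True, d: False}


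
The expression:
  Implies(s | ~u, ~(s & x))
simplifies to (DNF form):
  ~s | ~x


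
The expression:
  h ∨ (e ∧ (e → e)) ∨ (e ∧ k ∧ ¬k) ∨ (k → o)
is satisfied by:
  {h: True, o: True, e: True, k: False}
  {h: True, o: True, k: False, e: False}
  {h: True, e: True, k: False, o: False}
  {h: True, k: False, e: False, o: False}
  {o: True, e: True, k: False, h: False}
  {o: True, k: False, e: False, h: False}
  {e: True, o: False, k: False, h: False}
  {o: False, k: False, e: False, h: False}
  {o: True, h: True, k: True, e: True}
  {o: True, h: True, k: True, e: False}
  {h: True, k: True, e: True, o: False}
  {h: True, k: True, o: False, e: False}
  {e: True, k: True, o: True, h: False}
  {k: True, o: True, h: False, e: False}
  {k: True, e: True, h: False, o: False}


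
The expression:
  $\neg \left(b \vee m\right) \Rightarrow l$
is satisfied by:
  {b: True, m: True, l: True}
  {b: True, m: True, l: False}
  {b: True, l: True, m: False}
  {b: True, l: False, m: False}
  {m: True, l: True, b: False}
  {m: True, l: False, b: False}
  {l: True, m: False, b: False}


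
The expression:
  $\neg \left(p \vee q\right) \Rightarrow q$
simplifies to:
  $p \vee q$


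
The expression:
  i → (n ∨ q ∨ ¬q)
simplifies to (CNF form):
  True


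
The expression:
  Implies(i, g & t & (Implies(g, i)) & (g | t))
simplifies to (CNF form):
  (g | ~i) & (t | ~i)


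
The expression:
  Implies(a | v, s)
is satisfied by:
  {s: True, v: False, a: False}
  {a: True, s: True, v: False}
  {s: True, v: True, a: False}
  {a: True, s: True, v: True}
  {a: False, v: False, s: False}


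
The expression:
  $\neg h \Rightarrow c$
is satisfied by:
  {c: True, h: True}
  {c: True, h: False}
  {h: True, c: False}


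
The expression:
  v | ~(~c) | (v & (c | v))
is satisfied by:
  {c: True, v: True}
  {c: True, v: False}
  {v: True, c: False}


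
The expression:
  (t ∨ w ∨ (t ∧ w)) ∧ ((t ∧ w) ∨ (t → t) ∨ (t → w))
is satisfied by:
  {t: True, w: True}
  {t: True, w: False}
  {w: True, t: False}


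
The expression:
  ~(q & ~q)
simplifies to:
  True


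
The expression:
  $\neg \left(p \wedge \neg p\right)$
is always true.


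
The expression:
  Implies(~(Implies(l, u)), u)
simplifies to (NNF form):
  u | ~l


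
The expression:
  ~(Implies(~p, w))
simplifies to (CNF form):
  ~p & ~w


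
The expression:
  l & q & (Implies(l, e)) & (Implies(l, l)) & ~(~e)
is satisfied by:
  {e: True, q: True, l: True}


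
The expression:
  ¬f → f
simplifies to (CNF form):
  f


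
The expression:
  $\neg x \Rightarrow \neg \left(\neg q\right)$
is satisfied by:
  {x: True, q: True}
  {x: True, q: False}
  {q: True, x: False}


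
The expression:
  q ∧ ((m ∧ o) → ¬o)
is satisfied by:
  {q: True, m: False, o: False}
  {o: True, q: True, m: False}
  {m: True, q: True, o: False}


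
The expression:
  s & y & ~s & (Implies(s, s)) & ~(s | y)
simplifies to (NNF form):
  False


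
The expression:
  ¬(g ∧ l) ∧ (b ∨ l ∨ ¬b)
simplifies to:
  ¬g ∨ ¬l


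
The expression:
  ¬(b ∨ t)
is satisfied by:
  {t: False, b: False}


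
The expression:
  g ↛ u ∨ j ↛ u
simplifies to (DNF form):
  (g ∧ ¬u) ∨ (j ∧ ¬u)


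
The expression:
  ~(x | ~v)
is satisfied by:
  {v: True, x: False}


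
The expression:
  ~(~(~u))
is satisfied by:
  {u: False}


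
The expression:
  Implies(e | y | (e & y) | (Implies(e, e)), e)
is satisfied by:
  {e: True}


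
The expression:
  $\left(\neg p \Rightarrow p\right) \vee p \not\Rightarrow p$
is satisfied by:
  {p: True}


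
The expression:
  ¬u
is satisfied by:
  {u: False}


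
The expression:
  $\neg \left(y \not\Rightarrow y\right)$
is always true.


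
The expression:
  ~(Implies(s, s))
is never true.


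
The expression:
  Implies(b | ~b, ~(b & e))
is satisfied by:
  {e: False, b: False}
  {b: True, e: False}
  {e: True, b: False}


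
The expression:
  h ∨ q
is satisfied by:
  {q: True, h: True}
  {q: True, h: False}
  {h: True, q: False}


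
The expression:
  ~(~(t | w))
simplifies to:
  t | w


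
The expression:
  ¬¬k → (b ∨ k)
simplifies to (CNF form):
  True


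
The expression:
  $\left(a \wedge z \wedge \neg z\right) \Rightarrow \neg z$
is always true.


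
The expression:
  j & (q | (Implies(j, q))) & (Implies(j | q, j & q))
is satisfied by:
  {j: True, q: True}


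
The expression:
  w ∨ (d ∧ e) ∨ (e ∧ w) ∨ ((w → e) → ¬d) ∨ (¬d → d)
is always true.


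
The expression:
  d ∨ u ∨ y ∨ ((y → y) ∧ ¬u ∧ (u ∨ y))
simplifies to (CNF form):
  d ∨ u ∨ y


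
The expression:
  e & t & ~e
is never true.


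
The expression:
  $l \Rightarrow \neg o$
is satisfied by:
  {l: False, o: False}
  {o: True, l: False}
  {l: True, o: False}


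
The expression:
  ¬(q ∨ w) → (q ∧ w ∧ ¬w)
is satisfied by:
  {q: True, w: True}
  {q: True, w: False}
  {w: True, q: False}


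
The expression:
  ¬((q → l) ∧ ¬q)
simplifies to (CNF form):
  q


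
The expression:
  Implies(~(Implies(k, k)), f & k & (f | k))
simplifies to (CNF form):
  True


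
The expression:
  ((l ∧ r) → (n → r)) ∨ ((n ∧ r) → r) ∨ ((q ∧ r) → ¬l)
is always true.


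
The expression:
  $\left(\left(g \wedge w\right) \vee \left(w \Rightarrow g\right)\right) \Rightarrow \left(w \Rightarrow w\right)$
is always true.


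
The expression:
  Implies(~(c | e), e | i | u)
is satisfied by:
  {i: True, u: True, c: True, e: True}
  {i: True, u: True, c: True, e: False}
  {i: True, u: True, e: True, c: False}
  {i: True, u: True, e: False, c: False}
  {i: True, c: True, e: True, u: False}
  {i: True, c: True, e: False, u: False}
  {i: True, c: False, e: True, u: False}
  {i: True, c: False, e: False, u: False}
  {u: True, c: True, e: True, i: False}
  {u: True, c: True, e: False, i: False}
  {u: True, e: True, c: False, i: False}
  {u: True, e: False, c: False, i: False}
  {c: True, e: True, u: False, i: False}
  {c: True, u: False, e: False, i: False}
  {e: True, u: False, c: False, i: False}


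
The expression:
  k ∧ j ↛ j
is never true.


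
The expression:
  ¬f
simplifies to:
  ¬f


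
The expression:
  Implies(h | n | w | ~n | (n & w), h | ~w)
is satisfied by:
  {h: True, w: False}
  {w: False, h: False}
  {w: True, h: True}


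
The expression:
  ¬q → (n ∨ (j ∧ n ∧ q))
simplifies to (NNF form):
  n ∨ q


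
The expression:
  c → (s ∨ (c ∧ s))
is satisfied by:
  {s: True, c: False}
  {c: False, s: False}
  {c: True, s: True}


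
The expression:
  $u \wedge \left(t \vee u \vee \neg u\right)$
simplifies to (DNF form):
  $u$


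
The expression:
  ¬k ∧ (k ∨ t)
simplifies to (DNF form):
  t ∧ ¬k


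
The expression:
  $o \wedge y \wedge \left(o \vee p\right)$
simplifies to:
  $o \wedge y$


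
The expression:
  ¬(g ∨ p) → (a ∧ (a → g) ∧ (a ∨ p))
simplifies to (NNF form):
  g ∨ p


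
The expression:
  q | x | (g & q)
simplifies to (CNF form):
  q | x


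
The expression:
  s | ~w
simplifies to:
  s | ~w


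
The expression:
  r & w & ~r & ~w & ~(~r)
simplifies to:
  False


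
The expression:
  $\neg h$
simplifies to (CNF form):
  $\neg h$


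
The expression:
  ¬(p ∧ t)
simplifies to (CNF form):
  ¬p ∨ ¬t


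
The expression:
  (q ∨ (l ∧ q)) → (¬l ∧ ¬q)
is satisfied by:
  {q: False}


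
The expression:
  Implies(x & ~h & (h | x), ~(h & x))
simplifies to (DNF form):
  True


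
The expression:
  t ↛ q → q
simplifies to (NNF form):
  q ∨ ¬t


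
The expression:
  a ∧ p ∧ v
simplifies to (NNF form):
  a ∧ p ∧ v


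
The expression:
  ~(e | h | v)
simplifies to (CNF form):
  ~e & ~h & ~v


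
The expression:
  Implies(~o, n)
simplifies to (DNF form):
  n | o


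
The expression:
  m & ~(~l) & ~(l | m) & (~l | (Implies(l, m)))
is never true.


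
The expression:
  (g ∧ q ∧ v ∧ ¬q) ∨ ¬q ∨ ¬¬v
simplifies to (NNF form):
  v ∨ ¬q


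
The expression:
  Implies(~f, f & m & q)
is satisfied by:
  {f: True}


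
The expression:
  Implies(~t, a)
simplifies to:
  a | t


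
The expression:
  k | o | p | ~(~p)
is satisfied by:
  {k: True, o: True, p: True}
  {k: True, o: True, p: False}
  {k: True, p: True, o: False}
  {k: True, p: False, o: False}
  {o: True, p: True, k: False}
  {o: True, p: False, k: False}
  {p: True, o: False, k: False}


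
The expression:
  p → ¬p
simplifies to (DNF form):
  ¬p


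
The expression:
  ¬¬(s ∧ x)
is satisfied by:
  {s: True, x: True}


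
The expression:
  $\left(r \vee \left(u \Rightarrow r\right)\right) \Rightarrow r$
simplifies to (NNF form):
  $r \vee u$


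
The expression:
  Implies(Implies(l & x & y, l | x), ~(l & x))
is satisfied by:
  {l: False, x: False}
  {x: True, l: False}
  {l: True, x: False}


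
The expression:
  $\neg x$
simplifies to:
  $\neg x$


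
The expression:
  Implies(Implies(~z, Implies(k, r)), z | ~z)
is always true.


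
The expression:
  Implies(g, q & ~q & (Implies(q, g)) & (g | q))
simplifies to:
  ~g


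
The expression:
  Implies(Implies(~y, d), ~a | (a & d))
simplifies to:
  d | ~a | ~y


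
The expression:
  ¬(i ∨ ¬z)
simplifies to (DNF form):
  z ∧ ¬i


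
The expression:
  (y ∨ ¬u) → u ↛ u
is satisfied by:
  {u: True, y: False}


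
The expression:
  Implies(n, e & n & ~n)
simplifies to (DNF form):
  ~n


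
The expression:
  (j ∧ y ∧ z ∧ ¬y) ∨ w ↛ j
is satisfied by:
  {w: True, j: False}


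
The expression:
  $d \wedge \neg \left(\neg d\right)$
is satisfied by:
  {d: True}


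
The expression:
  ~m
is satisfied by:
  {m: False}


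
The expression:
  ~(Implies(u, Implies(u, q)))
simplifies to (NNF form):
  u & ~q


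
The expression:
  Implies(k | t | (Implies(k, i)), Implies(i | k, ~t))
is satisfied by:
  {k: False, t: False, i: False}
  {i: True, k: False, t: False}
  {k: True, i: False, t: False}
  {i: True, k: True, t: False}
  {t: True, i: False, k: False}


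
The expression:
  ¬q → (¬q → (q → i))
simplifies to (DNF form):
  True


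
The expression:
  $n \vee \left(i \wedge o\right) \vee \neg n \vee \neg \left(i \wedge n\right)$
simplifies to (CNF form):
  $\text{True}$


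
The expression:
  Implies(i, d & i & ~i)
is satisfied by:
  {i: False}


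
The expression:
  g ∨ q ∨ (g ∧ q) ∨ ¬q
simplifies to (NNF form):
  True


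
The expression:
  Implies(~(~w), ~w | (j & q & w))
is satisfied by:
  {q: True, j: True, w: False}
  {q: True, j: False, w: False}
  {j: True, q: False, w: False}
  {q: False, j: False, w: False}
  {q: True, w: True, j: True}


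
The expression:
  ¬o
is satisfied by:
  {o: False}


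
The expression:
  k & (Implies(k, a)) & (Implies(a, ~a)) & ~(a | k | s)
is never true.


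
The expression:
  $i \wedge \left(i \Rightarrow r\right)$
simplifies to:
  $i \wedge r$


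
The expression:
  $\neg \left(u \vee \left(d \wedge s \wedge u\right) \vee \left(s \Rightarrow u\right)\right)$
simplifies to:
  $s \wedge \neg u$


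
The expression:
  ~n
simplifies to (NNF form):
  ~n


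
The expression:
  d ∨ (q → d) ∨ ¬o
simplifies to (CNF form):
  d ∨ ¬o ∨ ¬q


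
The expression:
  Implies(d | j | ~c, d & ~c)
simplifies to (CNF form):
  (c | d) & (d | ~j) & (~c | ~d)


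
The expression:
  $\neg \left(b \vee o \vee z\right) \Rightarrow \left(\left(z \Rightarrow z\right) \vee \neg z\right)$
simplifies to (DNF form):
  $\text{True}$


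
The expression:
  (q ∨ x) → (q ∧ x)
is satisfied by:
  {q: False, x: False}
  {x: True, q: True}


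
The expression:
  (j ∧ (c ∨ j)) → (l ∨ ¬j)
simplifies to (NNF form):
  l ∨ ¬j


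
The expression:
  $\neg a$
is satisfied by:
  {a: False}


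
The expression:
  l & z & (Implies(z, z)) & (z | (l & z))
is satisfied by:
  {z: True, l: True}


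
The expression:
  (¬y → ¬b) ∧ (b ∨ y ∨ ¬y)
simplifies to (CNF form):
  y ∨ ¬b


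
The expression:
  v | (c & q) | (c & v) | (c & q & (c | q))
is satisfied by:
  {q: True, v: True, c: True}
  {q: True, v: True, c: False}
  {v: True, c: True, q: False}
  {v: True, c: False, q: False}
  {q: True, c: True, v: False}


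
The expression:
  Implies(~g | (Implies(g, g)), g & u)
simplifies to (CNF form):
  g & u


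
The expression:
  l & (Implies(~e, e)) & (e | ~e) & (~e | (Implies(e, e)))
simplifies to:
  e & l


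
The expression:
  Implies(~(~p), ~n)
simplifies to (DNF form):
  ~n | ~p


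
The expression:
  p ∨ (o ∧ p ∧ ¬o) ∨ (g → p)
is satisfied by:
  {p: True, g: False}
  {g: False, p: False}
  {g: True, p: True}


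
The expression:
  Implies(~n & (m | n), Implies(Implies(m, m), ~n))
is always true.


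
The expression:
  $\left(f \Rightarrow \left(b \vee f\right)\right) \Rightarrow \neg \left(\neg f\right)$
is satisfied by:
  {f: True}


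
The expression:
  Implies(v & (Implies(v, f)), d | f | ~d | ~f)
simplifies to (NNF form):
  True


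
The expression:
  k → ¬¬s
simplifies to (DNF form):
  s ∨ ¬k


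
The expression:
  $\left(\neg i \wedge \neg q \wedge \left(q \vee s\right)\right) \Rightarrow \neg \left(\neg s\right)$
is always true.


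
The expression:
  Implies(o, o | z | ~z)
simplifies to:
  True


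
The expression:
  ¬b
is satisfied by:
  {b: False}


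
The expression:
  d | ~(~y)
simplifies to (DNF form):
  d | y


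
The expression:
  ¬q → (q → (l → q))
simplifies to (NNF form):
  True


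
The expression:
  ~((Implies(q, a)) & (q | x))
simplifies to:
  (q & ~a) | (~q & ~x)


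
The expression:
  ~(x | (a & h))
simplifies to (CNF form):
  ~x & (~a | ~h)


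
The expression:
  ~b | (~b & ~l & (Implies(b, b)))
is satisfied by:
  {b: False}


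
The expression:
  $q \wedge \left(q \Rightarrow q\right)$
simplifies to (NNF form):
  $q$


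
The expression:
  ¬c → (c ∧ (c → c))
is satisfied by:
  {c: True}


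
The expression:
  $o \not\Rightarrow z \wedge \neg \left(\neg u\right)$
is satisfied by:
  {u: True, o: True, z: False}


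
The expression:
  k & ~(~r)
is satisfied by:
  {r: True, k: True}


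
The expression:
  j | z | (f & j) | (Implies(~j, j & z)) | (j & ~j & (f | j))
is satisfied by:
  {z: True, j: True}
  {z: True, j: False}
  {j: True, z: False}


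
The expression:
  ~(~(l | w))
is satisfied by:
  {l: True, w: True}
  {l: True, w: False}
  {w: True, l: False}


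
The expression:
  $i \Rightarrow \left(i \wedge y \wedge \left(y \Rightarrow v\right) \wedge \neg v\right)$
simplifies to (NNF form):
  $\neg i$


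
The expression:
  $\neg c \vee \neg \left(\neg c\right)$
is always true.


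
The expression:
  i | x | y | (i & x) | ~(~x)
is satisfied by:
  {i: True, y: True, x: True}
  {i: True, y: True, x: False}
  {i: True, x: True, y: False}
  {i: True, x: False, y: False}
  {y: True, x: True, i: False}
  {y: True, x: False, i: False}
  {x: True, y: False, i: False}


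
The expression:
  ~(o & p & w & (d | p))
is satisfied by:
  {p: False, o: False, w: False}
  {w: True, p: False, o: False}
  {o: True, p: False, w: False}
  {w: True, o: True, p: False}
  {p: True, w: False, o: False}
  {w: True, p: True, o: False}
  {o: True, p: True, w: False}


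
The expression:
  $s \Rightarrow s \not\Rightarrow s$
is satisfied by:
  {s: False}


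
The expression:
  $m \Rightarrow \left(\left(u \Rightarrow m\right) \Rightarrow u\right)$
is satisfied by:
  {u: True, m: False}
  {m: False, u: False}
  {m: True, u: True}


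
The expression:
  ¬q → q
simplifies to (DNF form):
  q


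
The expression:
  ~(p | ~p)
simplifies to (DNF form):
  False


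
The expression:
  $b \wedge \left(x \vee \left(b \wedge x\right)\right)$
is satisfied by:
  {b: True, x: True}


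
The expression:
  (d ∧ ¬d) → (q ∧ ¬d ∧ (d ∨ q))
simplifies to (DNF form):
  True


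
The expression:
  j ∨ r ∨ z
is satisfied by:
  {r: True, z: True, j: True}
  {r: True, z: True, j: False}
  {r: True, j: True, z: False}
  {r: True, j: False, z: False}
  {z: True, j: True, r: False}
  {z: True, j: False, r: False}
  {j: True, z: False, r: False}


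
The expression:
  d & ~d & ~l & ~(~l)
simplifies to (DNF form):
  False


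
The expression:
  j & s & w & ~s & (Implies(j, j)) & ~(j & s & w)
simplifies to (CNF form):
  False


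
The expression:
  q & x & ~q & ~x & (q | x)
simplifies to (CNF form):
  False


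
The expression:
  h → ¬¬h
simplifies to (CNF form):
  True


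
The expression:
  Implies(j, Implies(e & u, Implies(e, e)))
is always true.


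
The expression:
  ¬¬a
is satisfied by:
  {a: True}


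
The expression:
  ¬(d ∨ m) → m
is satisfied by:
  {d: True, m: True}
  {d: True, m: False}
  {m: True, d: False}


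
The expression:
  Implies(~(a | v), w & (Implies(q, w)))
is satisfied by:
  {a: True, v: True, w: True}
  {a: True, v: True, w: False}
  {a: True, w: True, v: False}
  {a: True, w: False, v: False}
  {v: True, w: True, a: False}
  {v: True, w: False, a: False}
  {w: True, v: False, a: False}


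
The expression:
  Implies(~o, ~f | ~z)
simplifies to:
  o | ~f | ~z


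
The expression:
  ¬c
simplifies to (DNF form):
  ¬c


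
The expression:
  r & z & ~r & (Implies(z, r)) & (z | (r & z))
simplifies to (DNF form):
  False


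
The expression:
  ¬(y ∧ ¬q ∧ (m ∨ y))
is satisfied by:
  {q: True, y: False}
  {y: False, q: False}
  {y: True, q: True}


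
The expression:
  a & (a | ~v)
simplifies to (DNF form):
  a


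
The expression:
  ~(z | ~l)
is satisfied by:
  {l: True, z: False}


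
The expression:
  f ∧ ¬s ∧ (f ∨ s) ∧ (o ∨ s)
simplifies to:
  f ∧ o ∧ ¬s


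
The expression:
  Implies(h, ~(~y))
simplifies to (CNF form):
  y | ~h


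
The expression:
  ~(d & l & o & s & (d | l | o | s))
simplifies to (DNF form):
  ~d | ~l | ~o | ~s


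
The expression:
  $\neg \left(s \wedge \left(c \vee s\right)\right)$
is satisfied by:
  {s: False}


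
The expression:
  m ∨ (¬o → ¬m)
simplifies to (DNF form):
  True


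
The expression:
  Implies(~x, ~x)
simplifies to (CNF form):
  True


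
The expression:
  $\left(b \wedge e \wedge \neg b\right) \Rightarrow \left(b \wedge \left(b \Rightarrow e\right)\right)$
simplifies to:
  $\text{True}$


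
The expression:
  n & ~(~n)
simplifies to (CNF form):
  n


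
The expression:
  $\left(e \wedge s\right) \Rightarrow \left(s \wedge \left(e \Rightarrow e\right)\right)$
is always true.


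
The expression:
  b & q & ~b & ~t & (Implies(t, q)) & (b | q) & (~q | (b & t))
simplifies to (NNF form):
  False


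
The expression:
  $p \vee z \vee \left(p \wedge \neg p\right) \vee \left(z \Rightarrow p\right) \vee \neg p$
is always true.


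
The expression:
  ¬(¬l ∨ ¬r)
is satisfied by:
  {r: True, l: True}


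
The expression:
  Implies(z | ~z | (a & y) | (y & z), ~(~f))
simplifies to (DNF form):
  f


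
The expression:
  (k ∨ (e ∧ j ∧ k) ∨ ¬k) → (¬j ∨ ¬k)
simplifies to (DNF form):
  ¬j ∨ ¬k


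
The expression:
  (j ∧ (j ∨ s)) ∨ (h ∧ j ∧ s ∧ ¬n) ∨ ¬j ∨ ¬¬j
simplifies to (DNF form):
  True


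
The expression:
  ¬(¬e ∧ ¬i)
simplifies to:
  e ∨ i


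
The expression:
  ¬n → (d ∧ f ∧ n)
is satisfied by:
  {n: True}


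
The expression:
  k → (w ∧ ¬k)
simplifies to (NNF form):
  ¬k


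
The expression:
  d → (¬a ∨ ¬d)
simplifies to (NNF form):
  ¬a ∨ ¬d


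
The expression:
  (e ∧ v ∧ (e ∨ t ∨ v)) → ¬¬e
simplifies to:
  True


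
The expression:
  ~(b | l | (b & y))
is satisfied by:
  {l: False, b: False}


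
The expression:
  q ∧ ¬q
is never true.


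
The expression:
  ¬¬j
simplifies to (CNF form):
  j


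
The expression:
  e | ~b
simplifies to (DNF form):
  e | ~b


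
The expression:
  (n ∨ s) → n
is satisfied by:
  {n: True, s: False}
  {s: False, n: False}
  {s: True, n: True}


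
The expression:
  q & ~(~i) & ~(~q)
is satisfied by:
  {i: True, q: True}


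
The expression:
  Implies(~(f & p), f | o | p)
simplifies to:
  f | o | p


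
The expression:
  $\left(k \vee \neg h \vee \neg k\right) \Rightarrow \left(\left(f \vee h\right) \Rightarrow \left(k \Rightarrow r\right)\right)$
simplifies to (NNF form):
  $r \vee \left(\neg f \wedge \neg h\right) \vee \neg k$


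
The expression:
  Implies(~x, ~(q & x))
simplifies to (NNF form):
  True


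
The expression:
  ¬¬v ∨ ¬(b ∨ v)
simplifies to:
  v ∨ ¬b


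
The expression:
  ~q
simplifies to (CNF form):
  ~q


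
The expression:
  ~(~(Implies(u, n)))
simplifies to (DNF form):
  n | ~u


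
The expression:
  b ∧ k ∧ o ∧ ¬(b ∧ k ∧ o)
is never true.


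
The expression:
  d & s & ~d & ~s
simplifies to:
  False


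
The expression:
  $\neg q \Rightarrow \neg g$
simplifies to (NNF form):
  $q \vee \neg g$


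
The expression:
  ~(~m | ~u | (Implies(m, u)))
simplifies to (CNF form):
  False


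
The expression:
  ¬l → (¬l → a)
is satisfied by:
  {a: True, l: True}
  {a: True, l: False}
  {l: True, a: False}


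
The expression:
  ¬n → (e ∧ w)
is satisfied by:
  {n: True, w: True, e: True}
  {n: True, w: True, e: False}
  {n: True, e: True, w: False}
  {n: True, e: False, w: False}
  {w: True, e: True, n: False}


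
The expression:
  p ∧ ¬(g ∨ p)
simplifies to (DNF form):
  False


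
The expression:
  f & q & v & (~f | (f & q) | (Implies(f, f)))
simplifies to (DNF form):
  f & q & v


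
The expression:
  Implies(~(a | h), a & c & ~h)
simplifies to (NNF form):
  a | h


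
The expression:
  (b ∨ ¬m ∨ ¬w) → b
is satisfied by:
  {b: True, m: True, w: True}
  {b: True, m: True, w: False}
  {b: True, w: True, m: False}
  {b: True, w: False, m: False}
  {m: True, w: True, b: False}


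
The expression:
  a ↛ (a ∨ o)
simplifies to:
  False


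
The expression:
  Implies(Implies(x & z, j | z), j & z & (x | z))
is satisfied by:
  {z: True, j: True}


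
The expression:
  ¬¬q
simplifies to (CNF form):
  q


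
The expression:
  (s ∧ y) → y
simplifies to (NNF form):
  True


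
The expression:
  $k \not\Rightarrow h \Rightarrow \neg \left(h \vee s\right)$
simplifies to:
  $h \vee \neg k \vee \neg s$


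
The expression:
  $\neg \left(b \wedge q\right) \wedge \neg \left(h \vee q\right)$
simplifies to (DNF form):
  $\neg h \wedge \neg q$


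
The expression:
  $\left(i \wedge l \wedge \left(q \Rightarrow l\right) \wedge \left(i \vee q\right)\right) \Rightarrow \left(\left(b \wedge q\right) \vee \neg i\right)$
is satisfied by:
  {q: True, b: True, l: False, i: False}
  {q: True, b: False, l: False, i: False}
  {b: True, q: False, l: False, i: False}
  {q: False, b: False, l: False, i: False}
  {i: True, q: True, b: True, l: False}
  {i: True, q: True, b: False, l: False}
  {i: True, b: True, q: False, l: False}
  {i: True, b: False, q: False, l: False}
  {q: True, l: True, b: True, i: False}
  {q: True, l: True, b: False, i: False}
  {l: True, b: True, q: False, i: False}
  {l: True, q: False, b: False, i: False}
  {i: True, q: True, l: True, b: True}


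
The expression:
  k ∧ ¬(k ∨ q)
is never true.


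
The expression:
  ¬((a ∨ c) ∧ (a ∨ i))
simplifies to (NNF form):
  ¬a ∧ (¬c ∨ ¬i)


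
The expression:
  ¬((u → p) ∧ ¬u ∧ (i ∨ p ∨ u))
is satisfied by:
  {u: True, p: False, i: False}
  {i: True, u: True, p: False}
  {u: True, p: True, i: False}
  {i: True, u: True, p: True}
  {i: False, p: False, u: False}


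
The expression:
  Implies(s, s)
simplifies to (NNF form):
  True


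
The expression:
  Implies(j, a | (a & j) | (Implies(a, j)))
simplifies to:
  True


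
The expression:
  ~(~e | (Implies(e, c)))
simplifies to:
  e & ~c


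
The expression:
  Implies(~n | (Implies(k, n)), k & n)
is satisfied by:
  {n: True, k: True}


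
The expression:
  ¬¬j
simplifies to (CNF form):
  j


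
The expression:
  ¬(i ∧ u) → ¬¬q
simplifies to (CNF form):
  (i ∨ q) ∧ (q ∨ u)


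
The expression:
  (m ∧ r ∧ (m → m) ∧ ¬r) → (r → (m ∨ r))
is always true.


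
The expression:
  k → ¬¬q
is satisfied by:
  {q: True, k: False}
  {k: False, q: False}
  {k: True, q: True}


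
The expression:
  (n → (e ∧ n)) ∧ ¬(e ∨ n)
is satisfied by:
  {n: False, e: False}


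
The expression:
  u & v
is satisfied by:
  {u: True, v: True}


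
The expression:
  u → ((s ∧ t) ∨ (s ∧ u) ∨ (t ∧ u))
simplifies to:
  s ∨ t ∨ ¬u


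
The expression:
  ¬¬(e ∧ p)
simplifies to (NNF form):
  e ∧ p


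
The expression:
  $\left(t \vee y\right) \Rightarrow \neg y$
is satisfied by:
  {y: False}


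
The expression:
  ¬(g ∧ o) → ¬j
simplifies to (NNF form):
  (g ∧ o) ∨ ¬j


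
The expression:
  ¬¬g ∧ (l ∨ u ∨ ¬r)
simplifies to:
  g ∧ (l ∨ u ∨ ¬r)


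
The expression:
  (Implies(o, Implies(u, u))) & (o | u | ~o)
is always true.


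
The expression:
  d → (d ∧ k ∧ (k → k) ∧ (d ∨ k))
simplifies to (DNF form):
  k ∨ ¬d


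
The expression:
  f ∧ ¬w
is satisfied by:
  {f: True, w: False}


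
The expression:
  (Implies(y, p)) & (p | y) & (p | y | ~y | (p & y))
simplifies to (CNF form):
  p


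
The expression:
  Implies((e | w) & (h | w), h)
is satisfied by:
  {h: True, w: False}
  {w: False, h: False}
  {w: True, h: True}


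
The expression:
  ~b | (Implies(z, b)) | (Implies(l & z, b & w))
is always true.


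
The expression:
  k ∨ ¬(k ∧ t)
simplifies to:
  True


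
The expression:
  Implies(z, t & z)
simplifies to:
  t | ~z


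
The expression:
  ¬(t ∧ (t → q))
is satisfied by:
  {t: False, q: False}
  {q: True, t: False}
  {t: True, q: False}


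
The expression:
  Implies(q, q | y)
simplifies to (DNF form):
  True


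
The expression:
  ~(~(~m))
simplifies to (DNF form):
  ~m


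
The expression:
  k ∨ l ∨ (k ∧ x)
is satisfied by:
  {k: True, l: True}
  {k: True, l: False}
  {l: True, k: False}


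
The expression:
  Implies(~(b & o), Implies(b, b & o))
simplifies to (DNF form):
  o | ~b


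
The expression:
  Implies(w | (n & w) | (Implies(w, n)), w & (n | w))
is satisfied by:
  {w: True}


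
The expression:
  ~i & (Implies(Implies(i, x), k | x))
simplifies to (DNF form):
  (k & ~i) | (x & ~i)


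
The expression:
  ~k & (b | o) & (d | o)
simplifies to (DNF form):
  (o & ~k) | (b & d & ~k) | (b & o & ~k) | (d & o & ~k)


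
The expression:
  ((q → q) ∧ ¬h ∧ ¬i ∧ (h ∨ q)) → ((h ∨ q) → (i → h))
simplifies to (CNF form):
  True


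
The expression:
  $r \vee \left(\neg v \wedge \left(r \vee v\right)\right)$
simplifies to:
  $r$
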